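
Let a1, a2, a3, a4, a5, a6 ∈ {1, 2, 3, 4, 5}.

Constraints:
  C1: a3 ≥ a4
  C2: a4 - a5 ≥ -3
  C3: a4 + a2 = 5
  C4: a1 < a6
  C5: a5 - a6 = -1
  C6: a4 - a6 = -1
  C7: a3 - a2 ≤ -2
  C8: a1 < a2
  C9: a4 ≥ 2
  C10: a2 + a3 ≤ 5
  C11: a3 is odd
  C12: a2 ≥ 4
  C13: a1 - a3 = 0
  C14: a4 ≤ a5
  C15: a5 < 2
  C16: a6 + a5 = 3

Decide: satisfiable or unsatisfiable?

Unsatisfiable

From constraint 12: a2 ≥ 4. From constraints 1 and 9: a3 ≥ a4 ≥ 2. Hence a2 + a3 ≥ 6. But constraint 10 requires a2 + a3 ≤ 5, and 5 < 6. Contradiction.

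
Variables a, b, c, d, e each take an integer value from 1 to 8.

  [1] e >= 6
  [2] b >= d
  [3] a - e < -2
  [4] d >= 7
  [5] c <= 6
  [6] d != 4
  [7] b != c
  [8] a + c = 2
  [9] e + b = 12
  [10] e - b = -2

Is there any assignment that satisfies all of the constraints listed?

Unsatisfiable

From constraint 1: e ≥ 6. From constraints 2 and 4: b ≥ d ≥ 7. Hence e + b ≥ 13. But constraint 9 requires e + b = 12, and 12 < 13. Contradiction.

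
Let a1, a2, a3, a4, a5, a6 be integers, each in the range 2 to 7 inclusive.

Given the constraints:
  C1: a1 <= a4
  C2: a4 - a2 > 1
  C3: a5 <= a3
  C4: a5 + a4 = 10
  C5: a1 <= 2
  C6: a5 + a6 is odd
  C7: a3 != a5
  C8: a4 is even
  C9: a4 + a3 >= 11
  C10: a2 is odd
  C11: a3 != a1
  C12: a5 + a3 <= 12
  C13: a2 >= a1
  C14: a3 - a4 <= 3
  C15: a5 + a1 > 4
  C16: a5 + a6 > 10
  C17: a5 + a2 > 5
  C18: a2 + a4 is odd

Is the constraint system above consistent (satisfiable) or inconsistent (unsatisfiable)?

Take a1 = 2, a2 = 3, a3 = 7, a4 = 6, a5 = 4, a6 = 7. Then constraint 2: a4 - a2 = 3; constraint 4: a5 + a4 = 10, and every other listed constraint is also met.

Satisfiable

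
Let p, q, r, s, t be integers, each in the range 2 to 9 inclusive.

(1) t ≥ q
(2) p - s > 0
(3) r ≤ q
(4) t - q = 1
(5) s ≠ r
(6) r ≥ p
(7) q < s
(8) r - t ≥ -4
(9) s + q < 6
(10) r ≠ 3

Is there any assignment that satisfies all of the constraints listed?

Constraints 2, 3, 6, and 7 give s < p, p ≤ r, r ≤ q, q < s. Chaining: s < p ≤ r ≤ q < s, which forces s < s — impossible.

Unsatisfiable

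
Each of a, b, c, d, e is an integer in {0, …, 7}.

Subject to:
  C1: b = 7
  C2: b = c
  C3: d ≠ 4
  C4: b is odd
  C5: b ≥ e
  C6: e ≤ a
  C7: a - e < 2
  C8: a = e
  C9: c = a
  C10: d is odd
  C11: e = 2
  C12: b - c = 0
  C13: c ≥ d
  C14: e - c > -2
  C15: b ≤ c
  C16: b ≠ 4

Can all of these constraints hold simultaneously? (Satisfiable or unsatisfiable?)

Constraint 1 fixes b = 7 and constraint 11 fixes e = 2. Constraints 2, 8, and 9 give b = c = a = e, so b = e. But 7 ≠ 2 — contradiction.

Unsatisfiable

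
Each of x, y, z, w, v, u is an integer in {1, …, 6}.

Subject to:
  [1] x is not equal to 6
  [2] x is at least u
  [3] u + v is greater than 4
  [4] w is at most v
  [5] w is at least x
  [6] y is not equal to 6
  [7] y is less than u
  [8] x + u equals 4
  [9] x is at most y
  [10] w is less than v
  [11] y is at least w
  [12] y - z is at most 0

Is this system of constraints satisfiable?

Unsatisfiable

Constraints 2, 7, and 9 give y < u, u ≤ x, x ≤ y. Chaining: y < u ≤ x ≤ y, which forces y < y — impossible.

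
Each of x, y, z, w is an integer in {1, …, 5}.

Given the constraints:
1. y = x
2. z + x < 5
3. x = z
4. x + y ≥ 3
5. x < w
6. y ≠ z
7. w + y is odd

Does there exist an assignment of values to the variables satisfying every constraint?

From constraints 1 and 3, y = x = z, so y = z. But constraint 6 says y ≠ z. Contradiction.

Unsatisfiable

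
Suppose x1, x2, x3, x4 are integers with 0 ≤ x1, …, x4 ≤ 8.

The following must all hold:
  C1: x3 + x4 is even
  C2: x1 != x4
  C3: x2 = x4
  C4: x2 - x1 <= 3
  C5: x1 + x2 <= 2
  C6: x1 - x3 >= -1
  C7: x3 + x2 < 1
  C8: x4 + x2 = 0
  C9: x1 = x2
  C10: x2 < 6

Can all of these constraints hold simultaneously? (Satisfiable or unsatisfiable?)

Unsatisfiable

From constraints 3 and 9, x1 = x2 = x4, so x1 = x4. But constraint 2 says x1 ≠ x4. Contradiction.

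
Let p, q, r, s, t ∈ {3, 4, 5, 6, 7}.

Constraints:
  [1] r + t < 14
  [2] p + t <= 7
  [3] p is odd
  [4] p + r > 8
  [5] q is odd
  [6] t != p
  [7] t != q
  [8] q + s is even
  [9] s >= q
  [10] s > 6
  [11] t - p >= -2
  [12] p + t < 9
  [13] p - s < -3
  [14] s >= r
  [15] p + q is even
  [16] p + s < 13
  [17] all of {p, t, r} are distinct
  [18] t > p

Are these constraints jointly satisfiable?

Setting (p, q, r, s, t) = (3, 7, 7, 7, 4) satisfies everything: constraint 1: r + t = 11; constraint 2: p + t = 7; constraint 4: p + r = 10, and the others follow.

Satisfiable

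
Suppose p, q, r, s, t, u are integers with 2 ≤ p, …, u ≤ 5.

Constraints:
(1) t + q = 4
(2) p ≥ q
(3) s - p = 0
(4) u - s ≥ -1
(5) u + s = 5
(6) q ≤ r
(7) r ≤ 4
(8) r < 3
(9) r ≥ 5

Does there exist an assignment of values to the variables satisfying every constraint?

From constraint 9: r ≥ 5. From constraint 8: r ≤ 2. But 2 < 5, so no value of r works.

Unsatisfiable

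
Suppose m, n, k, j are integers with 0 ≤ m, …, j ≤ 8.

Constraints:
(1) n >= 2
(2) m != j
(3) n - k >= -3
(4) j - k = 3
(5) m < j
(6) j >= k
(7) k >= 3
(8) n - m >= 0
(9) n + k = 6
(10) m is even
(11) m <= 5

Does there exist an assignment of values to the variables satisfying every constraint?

The assignment m = 2, n = 3, k = 3, j = 6 works:
  constraint 3 holds since n - k = 0.
  constraint 4 holds since j - k = 3.
The rest check out directly.

Satisfiable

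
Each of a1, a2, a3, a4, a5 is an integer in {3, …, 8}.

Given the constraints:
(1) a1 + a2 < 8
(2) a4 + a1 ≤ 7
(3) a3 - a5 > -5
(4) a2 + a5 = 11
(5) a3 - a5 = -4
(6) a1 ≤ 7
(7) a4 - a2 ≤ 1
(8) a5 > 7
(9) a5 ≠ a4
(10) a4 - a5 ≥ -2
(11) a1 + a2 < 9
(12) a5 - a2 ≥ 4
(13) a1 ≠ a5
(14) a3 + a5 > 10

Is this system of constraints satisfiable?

Unsatisfiable

Constraints 7, 10, and 12 give a2 − a4 ≥ -1, a4 − a5 ≥ -2, a5 − a2 ≥ 4.
Adding all 3 inequalities: the left sides telescope to 0, and the right sides sum to (-1) + (-2) + 4 = 1. So 0 ≥ 1, which is false.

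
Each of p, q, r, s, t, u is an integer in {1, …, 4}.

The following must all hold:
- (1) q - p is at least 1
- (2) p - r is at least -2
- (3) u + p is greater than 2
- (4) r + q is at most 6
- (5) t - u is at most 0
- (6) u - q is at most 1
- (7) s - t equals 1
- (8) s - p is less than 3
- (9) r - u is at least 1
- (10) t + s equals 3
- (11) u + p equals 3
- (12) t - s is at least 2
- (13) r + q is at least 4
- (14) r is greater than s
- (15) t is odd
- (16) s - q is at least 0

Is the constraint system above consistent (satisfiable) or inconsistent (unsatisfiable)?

Constraints 1, 2, 5, 9, 12, and 16 give u − t ≥ 0, t − s ≥ 2, s − q ≥ 0, q − p ≥ 1, p − r ≥ -2, r − u ≥ 1.
Adding all 6 inequalities: the left sides telescope to 0, and the right sides sum to 0 + 2 + 0 + 1 + (-2) + 1 = 2. So 0 ≥ 2, which is false.

Unsatisfiable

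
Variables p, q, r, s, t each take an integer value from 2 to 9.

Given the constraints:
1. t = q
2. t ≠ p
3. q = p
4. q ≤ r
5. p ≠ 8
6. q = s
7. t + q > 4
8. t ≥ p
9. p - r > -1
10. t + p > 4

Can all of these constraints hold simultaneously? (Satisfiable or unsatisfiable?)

Unsatisfiable

From constraints 1 and 3, t = q = p, so t = p. But constraint 2 says t ≠ p. Contradiction.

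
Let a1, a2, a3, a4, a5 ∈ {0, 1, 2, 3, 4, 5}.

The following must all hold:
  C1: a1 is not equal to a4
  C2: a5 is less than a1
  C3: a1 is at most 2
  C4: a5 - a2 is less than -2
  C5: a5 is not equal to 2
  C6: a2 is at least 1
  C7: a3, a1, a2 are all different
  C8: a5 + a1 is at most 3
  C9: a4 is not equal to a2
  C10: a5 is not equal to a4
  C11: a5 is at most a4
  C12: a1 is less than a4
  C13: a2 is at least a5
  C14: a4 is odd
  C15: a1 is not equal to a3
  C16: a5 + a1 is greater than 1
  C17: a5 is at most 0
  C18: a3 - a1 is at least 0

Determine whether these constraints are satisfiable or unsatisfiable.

Take a1 = 2, a2 = 3, a3 = 5, a4 = 5, a5 = 0. Then constraint 4: a5 - a2 = -3; constraint 8: a5 + a1 = 2, and every other listed constraint is also met.

Satisfiable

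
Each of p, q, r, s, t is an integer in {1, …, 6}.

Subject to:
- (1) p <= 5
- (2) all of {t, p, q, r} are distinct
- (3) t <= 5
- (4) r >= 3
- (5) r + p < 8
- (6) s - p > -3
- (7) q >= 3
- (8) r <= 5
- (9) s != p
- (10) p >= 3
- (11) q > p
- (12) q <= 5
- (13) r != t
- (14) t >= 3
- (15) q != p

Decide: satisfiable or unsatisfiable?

Unsatisfiable

Constraints 1, 3, 4, 7, 8, 10, 12, and 14 confine each of t, p, q, r to the 3 values {3, …, 5}.
Constraint 2 requires all 4 of them to be distinct, but only 3 values are available — impossible by the pigeonhole principle.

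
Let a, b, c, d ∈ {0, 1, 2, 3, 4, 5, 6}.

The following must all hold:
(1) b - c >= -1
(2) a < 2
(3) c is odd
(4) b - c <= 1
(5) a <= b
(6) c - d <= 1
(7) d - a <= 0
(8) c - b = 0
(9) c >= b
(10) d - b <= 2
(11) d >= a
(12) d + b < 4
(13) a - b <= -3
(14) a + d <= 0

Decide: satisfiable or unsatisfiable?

Constraints 4, 6, 7, and 13 give b − a ≥ 3, a − d ≥ 0, d − c ≥ -1, c − b ≥ -1.
Adding all 4 inequalities: the left sides telescope to 0, and the right sides sum to 3 + 0 + (-1) + (-1) = 1. So 0 ≥ 1, which is false.

Unsatisfiable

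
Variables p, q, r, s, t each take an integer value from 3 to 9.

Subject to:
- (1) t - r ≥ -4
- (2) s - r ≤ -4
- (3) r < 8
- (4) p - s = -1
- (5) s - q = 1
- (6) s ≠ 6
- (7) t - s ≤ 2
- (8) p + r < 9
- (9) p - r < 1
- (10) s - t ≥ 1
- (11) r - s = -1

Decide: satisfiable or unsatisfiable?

Constraints 1, 2, and 10 give r − s ≥ 4, s − t ≥ 1, t − r ≥ -4.
Adding all 3 inequalities: the left sides telescope to 0, and the right sides sum to 4 + 1 + (-4) = 1. So 0 ≥ 1, which is false.

Unsatisfiable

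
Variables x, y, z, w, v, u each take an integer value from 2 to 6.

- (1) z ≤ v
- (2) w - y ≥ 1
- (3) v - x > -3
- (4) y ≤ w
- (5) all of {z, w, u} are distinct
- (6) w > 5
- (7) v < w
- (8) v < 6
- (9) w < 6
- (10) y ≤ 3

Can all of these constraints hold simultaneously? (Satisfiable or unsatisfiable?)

Unsatisfiable

From constraint 6: w ≥ 6. From constraint 9: w ≤ 5. But 5 < 6, so no value of w works.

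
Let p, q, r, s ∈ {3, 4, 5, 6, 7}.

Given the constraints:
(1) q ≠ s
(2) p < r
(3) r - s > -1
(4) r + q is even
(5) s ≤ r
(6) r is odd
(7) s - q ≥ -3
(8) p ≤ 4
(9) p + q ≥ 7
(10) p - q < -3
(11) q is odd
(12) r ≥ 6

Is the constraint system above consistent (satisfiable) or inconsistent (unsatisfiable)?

One satisfying assignment is p = 3, q = 7, r = 7, s = 6.
For the less obvious constraints — constraint 3: r - s = 1; constraint 7: s - q = -1; constraint 9: p + q = 10 — and the others hold by inspection.

Satisfiable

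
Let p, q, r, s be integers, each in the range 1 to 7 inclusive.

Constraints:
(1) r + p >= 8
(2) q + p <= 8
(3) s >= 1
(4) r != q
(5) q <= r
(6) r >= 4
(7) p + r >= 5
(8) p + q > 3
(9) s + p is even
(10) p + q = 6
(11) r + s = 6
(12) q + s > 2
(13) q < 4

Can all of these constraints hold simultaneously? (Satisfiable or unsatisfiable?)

Setting (p, q, r, s) = (3, 3, 5, 1) satisfies everything: constraint 1: r + p = 8; constraint 2: q + p = 6; constraint 7: p + r = 8, and the others follow.

Satisfiable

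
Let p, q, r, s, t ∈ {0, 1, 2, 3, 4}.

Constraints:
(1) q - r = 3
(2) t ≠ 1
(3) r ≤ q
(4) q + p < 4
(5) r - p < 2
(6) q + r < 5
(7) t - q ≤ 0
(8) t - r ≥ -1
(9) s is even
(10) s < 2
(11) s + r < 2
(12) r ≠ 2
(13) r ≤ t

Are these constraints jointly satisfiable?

Satisfiable

Try p = 0, q = 3, r = 0, s = 0, t = 0.
Check constraint 1: q - r = 3; constraint 4: q + p = 3; constraint 5: r - p = 0. The remaining constraints are straightforward to verify.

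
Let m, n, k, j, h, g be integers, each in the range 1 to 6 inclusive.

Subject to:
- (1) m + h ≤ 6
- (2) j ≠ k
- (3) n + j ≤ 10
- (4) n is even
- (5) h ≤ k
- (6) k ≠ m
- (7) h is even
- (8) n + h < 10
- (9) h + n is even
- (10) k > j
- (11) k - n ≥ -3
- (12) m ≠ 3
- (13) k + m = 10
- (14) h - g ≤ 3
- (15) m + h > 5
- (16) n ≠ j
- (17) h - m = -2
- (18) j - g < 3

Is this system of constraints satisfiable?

The assignment m = 4, n = 6, k = 6, j = 3, h = 2, g = 1 works:
  constraint 1 holds since m + h = 6.
  constraint 3 holds since n + j = 9.
  constraint 8 holds since n + h = 8.
The rest check out directly.

Satisfiable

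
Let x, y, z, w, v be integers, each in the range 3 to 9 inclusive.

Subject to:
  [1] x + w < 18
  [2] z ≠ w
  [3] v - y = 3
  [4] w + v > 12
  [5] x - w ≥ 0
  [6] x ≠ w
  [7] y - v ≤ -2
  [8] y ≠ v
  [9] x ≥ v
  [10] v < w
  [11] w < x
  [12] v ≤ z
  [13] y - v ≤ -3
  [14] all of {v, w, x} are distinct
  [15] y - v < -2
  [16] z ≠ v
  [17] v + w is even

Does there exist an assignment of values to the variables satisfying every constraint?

Try x = 9, y = 3, z = 7, w = 8, v = 6.
Check constraint 1: x + w = 17; constraint 3: v - y = 3. The remaining constraints are straightforward to verify.

Satisfiable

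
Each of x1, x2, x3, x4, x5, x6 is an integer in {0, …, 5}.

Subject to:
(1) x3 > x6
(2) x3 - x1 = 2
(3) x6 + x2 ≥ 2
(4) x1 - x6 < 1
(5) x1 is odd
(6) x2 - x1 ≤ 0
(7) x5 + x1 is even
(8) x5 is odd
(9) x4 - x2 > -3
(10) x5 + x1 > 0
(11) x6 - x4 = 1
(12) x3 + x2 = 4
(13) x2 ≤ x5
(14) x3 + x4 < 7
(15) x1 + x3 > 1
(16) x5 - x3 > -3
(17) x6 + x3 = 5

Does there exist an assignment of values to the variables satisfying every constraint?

One satisfying assignment is x1 = 1, x2 = 1, x3 = 3, x4 = 1, x5 = 1, x6 = 2.
For the less obvious constraints — constraint 2: x3 - x1 = 2; constraint 3: x6 + x2 = 3; constraint 4: x1 - x6 = -1 — and the others hold by inspection.

Satisfiable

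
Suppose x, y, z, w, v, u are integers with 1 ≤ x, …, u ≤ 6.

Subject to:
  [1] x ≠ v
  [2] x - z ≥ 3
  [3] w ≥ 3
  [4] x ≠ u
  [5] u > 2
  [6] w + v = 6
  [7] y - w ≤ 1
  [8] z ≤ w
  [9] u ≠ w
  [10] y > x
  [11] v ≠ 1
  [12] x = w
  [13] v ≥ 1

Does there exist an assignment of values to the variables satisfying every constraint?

Satisfiable

One satisfying assignment is x = 4, y = 5, z = 1, w = 4, v = 2, u = 6.
For the less obvious constraints — constraint 2: x - z = 3; constraint 6: w + v = 6; constraint 7: y - w = 1 — and the others hold by inspection.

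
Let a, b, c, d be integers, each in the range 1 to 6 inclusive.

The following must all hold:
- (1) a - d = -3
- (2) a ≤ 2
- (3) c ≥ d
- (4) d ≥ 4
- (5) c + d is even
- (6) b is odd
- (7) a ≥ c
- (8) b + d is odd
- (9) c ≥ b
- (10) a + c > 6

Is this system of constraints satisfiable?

From constraints 3 and 4: c ≥ d and d ≥ 4, so c ≥ 4. From constraints 2 and 7: c ≤ a and a ≤ 2, so c ≤ 2. But 2 < 4, so no value of c works.

Unsatisfiable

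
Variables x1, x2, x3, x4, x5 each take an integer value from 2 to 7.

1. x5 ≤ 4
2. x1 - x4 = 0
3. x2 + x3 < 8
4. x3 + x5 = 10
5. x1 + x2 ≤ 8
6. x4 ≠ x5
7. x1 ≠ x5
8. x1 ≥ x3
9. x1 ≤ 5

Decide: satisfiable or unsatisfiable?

Unsatisfiable

From constraints 8 and 9: x3 ≤ x1 ≤ 5. From constraint 1: x5 ≤ 4. Hence x3 + x5 ≤ 9. But constraint 4 requires x3 + x5 = 10, and 10 > 9. Contradiction.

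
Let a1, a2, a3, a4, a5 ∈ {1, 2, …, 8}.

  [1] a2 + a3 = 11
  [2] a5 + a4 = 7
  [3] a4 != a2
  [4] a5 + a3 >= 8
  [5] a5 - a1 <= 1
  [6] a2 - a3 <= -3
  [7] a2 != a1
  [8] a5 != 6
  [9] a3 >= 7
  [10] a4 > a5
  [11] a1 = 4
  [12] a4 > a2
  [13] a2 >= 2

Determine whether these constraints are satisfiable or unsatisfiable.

Satisfiable

One satisfying assignment is a1 = 4, a2 = 3, a3 = 8, a4 = 4, a5 = 3.
For the less obvious constraints — constraint 1: a2 + a3 = 11; constraint 2: a5 + a4 = 7 — and the others hold by inspection.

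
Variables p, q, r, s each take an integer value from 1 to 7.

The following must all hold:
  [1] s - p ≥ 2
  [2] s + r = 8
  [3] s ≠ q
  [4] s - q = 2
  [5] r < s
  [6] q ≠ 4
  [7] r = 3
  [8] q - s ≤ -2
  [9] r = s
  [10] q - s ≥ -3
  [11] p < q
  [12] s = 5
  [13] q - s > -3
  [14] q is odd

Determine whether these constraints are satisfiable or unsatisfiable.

Unsatisfiable

Constraint 7 fixes r = 3 and constraint 12 fixes s = 5, but constraint 9 requires r = s. Since 3 ≠ 5, contradiction.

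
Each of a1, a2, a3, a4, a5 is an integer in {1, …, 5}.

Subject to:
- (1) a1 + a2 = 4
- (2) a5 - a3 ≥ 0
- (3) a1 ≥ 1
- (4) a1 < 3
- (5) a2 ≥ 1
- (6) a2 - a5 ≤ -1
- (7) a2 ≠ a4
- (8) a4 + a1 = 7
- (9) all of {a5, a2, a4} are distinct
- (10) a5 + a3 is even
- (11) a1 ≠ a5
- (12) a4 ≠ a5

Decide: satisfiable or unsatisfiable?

Take a1 = 2, a2 = 2, a3 = 1, a4 = 5, a5 = 3. Then constraint 1: a1 + a2 = 4; constraint 2: a5 - a3 = 2, and every other listed constraint is also met.

Satisfiable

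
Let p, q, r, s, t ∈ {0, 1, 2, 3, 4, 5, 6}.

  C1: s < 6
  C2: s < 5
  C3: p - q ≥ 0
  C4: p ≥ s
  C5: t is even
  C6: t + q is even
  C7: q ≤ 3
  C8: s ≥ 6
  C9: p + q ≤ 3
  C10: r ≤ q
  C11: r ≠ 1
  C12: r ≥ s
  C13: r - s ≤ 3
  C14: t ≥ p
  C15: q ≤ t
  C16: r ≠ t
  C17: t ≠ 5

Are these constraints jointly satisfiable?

From constraints 8 and 12: r ≥ s and s ≥ 6, so r ≥ 6. From constraints 7 and 10: r ≤ q and q ≤ 3, so r ≤ 3. But 3 < 6, so no value of r works.

Unsatisfiable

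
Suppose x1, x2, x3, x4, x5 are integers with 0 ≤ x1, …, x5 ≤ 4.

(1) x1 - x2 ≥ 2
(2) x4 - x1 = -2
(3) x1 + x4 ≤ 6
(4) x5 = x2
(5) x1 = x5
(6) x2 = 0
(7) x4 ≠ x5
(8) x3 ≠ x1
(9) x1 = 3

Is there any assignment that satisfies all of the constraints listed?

Unsatisfiable

Constraint 9 fixes x1 = 3 and constraint 6 fixes x2 = 0. Constraints 4 and 5 give x1 = x5 = x2, so x1 = x2. But 3 ≠ 0 — contradiction.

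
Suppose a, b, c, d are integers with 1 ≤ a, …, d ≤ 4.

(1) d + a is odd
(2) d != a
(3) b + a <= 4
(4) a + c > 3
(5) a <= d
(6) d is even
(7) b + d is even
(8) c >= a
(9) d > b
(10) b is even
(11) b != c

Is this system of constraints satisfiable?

Satisfiable

One satisfying assignment is a = 1, b = 2, c = 4, d = 4.
For the less obvious constraints — constraint 3: b + a = 3; constraint 4: a + c = 5 — and the others hold by inspection.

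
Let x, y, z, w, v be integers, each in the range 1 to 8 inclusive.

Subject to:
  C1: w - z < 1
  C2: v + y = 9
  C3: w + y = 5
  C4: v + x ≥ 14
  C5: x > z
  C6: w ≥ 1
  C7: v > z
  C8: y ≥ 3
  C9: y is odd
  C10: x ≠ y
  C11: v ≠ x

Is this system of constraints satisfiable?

Satisfiable

Setting (x, y, z, w, v) = (8, 3, 2, 2, 6) satisfies everything: constraint 1: w - z = 0; constraint 2: v + y = 9, and the others follow.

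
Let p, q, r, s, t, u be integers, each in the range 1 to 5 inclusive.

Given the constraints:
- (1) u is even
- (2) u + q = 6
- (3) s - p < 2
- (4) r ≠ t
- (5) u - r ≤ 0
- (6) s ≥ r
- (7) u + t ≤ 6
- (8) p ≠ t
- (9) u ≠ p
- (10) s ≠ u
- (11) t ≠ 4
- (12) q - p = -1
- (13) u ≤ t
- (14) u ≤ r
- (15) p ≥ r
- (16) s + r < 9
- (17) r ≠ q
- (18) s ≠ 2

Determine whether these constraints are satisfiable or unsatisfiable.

Satisfiable

One satisfying assignment is p = 5, q = 4, r = 3, s = 5, t = 2, u = 2.
For the less obvious constraints — constraint 2: u + q = 6; constraint 3: s - p = 0 — and the others hold by inspection.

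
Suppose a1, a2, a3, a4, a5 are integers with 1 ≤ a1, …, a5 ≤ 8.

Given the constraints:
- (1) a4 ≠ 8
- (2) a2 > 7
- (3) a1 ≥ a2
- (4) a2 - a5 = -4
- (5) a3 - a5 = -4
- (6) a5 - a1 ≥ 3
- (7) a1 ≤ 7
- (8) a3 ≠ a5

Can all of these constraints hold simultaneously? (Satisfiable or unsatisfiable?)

From constraint 2: a2 ≥ 8. From constraints 3 and 7: a2 ≤ a1 and a1 ≤ 7, so a2 ≤ 7. But 7 < 8, so no value of a2 works.

Unsatisfiable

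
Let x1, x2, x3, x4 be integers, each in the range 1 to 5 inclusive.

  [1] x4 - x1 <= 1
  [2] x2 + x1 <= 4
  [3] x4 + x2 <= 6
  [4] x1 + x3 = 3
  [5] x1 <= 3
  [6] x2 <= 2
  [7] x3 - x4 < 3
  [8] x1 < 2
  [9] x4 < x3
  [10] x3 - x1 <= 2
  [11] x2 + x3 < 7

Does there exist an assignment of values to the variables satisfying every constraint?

Satisfiable

Try x1 = 1, x2 = 2, x3 = 2, x4 = 1.
Check constraint 1: x4 - x1 = 0; constraint 2: x2 + x1 = 3; constraint 3: x4 + x2 = 3. The remaining constraints are straightforward to verify.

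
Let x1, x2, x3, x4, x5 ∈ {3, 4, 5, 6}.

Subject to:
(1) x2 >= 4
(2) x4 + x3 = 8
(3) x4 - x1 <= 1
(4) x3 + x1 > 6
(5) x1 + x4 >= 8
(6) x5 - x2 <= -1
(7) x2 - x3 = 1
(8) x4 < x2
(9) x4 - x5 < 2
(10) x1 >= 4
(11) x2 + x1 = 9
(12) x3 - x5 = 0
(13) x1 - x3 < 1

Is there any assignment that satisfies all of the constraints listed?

Satisfiable

The assignment x1 = 4, x2 = 5, x3 = 4, x4 = 4, x5 = 4 works:
  constraint 2 holds since x4 + x3 = 8.
  constraint 3 holds since x4 - x1 = 0.
The rest check out directly.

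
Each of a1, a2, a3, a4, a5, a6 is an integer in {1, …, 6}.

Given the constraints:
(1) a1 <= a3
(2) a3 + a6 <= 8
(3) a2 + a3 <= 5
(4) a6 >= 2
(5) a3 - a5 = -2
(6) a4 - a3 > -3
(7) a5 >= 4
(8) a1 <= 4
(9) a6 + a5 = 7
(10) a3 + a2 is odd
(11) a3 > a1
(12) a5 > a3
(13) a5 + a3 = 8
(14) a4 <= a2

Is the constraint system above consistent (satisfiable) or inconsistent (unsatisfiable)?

Satisfiable

Try a1 = 2, a2 = 2, a3 = 3, a4 = 2, a5 = 5, a6 = 2.
Check constraint 2: a3 + a6 = 5; constraint 3: a2 + a3 = 5; constraint 5: a3 - a5 = -2. The remaining constraints are straightforward to verify.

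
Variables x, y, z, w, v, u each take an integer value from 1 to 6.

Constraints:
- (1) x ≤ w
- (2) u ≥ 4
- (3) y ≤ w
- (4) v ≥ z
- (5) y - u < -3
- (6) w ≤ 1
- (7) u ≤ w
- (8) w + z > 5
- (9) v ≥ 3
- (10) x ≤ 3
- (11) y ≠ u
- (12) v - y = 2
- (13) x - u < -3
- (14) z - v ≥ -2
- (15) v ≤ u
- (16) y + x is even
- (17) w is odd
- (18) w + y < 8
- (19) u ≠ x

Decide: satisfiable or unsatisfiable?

From constraints 9 and 15: u ≥ v and v ≥ 3, so u ≥ 3. From constraints 6 and 7: u ≤ w and w ≤ 1, so u ≤ 1. But 1 < 3, so no value of u works.

Unsatisfiable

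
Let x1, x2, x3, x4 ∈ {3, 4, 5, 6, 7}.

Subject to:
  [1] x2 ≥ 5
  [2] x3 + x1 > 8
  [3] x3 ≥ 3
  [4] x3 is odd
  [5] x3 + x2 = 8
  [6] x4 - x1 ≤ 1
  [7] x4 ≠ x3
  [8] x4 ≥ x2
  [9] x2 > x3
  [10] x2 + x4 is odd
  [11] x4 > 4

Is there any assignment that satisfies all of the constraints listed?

Satisfiable

Try x1 = 7, x2 = 5, x3 = 3, x4 = 6.
Check constraint 2: x3 + x1 = 10; constraint 5: x3 + x2 = 8; constraint 6: x4 - x1 = -1. The remaining constraints are straightforward to verify.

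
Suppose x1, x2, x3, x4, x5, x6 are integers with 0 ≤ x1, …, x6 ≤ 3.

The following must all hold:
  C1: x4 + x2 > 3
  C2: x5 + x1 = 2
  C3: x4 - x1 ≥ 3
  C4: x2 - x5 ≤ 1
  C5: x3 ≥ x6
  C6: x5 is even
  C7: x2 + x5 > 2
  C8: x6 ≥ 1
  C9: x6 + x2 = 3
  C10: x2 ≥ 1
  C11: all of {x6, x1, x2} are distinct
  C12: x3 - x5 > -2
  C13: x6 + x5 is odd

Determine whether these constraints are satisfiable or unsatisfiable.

Satisfiable

Take x1 = 0, x2 = 2, x3 = 1, x4 = 3, x5 = 2, x6 = 1. Then constraint 1: x4 + x2 = 5; constraint 2: x5 + x1 = 2, and every other listed constraint is also met.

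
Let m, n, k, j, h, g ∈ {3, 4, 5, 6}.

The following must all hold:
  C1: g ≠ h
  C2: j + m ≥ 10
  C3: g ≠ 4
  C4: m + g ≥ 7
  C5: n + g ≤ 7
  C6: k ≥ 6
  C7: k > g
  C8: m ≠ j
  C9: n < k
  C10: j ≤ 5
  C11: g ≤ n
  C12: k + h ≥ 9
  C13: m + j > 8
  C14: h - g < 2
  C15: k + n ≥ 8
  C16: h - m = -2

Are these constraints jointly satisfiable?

Satisfiable

One satisfying assignment is m = 6, n = 4, k = 6, j = 4, h = 4, g = 3.
For the less obvious constraints — constraint 2: j + m = 10; constraint 4: m + g = 9; constraint 5: n + g = 7 — and the others hold by inspection.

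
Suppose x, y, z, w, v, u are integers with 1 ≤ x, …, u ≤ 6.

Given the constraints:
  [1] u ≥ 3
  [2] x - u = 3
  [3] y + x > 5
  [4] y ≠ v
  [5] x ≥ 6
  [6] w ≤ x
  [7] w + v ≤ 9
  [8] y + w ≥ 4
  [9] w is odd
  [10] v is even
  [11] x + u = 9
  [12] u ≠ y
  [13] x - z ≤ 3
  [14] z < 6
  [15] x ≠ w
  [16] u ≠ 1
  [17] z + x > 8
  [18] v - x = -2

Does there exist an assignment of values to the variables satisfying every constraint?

Satisfiable

One satisfying assignment is x = 6, y = 2, z = 4, w = 3, v = 4, u = 3.
For the less obvious constraints — constraint 2: x - u = 3; constraint 3: y + x = 8; constraint 7: w + v = 7 — and the others hold by inspection.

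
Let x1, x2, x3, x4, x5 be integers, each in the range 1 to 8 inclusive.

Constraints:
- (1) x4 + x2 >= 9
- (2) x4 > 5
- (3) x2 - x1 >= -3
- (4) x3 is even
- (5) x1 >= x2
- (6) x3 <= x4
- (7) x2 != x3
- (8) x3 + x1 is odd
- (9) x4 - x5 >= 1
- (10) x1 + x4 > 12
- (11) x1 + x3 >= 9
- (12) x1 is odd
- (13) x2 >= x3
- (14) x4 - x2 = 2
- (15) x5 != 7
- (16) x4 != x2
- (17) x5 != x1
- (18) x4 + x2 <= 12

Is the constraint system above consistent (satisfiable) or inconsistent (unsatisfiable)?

Satisfiable

The assignment x1 = 7, x2 = 5, x3 = 2, x4 = 7, x5 = 5 works:
  constraint 1 holds since x4 + x2 = 12.
  constraint 3 holds since x2 - x1 = -2.
  constraint 9 holds since x4 - x5 = 2.
The rest check out directly.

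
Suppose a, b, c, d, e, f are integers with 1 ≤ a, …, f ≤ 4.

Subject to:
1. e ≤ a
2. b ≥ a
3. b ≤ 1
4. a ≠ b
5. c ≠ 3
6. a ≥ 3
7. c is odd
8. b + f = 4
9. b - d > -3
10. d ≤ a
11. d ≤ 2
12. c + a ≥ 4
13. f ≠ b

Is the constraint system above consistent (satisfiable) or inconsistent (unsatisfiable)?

From constraints 2 and 6: b ≥ a and a ≥ 3, so b ≥ 3. From constraint 3: b ≤ 1. But 1 < 3, so no value of b works.

Unsatisfiable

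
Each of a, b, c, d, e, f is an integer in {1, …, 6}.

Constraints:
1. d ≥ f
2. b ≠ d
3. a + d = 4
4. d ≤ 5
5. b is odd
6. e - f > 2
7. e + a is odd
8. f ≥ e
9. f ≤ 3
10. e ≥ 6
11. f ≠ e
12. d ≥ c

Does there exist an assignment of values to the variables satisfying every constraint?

From constraints 8 and 10: f ≥ e and e ≥ 6, so f ≥ 6. From constraints 1 and 4: f ≤ d and d ≤ 5, so f ≤ 5. But 5 < 6, so no value of f works.

Unsatisfiable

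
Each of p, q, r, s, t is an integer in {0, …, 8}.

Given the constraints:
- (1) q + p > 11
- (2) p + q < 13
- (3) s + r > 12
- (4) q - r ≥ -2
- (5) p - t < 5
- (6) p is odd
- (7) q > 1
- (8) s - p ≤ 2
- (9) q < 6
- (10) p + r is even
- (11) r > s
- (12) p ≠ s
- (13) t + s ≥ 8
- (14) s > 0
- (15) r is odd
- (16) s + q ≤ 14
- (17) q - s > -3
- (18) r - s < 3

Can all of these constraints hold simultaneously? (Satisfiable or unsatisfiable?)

Satisfiable

The assignment p = 7, q = 5, r = 7, s = 6, t = 5 works:
  constraint 1 holds since q + p = 12.
  constraint 2 holds since p + q = 12.
The rest check out directly.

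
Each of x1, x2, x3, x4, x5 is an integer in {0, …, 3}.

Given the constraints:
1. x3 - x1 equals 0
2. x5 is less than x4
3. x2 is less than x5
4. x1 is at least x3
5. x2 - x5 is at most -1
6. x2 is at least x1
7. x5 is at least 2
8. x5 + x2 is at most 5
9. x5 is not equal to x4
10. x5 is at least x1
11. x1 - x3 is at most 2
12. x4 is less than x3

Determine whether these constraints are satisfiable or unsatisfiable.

Constraints 2, 3, 4, 6, and 12 give x4 < x3, x3 ≤ x1, x1 ≤ x2, x2 < x5, x5 < x4. Chaining: x4 < x3 ≤ x1 ≤ x2 < x5 < x4, which forces x4 < x4 — impossible.

Unsatisfiable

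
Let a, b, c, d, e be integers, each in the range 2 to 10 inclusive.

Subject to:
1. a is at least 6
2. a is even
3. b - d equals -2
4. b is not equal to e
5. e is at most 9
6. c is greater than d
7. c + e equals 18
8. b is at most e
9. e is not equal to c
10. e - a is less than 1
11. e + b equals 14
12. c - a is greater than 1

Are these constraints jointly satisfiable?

One satisfying assignment is a = 8, b = 6, c = 10, d = 8, e = 8.
For the less obvious constraints — constraint 3: b - d = -2; constraint 7: c + e = 18 — and the others hold by inspection.

Satisfiable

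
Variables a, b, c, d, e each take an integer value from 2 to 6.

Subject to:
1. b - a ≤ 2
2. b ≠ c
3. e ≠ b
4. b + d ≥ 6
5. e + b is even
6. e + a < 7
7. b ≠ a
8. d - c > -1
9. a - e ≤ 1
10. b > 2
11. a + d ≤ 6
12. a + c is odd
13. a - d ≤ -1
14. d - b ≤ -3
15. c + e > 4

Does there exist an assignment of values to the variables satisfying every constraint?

Unsatisfiable

Constraints 1, 13, and 14 give a − b ≥ -2, b − d ≥ 3, d − a ≥ 1.
Adding all 3 inequalities: the left sides telescope to 0, and the right sides sum to (-2) + 3 + 1 = 2. So 0 ≥ 2, which is false.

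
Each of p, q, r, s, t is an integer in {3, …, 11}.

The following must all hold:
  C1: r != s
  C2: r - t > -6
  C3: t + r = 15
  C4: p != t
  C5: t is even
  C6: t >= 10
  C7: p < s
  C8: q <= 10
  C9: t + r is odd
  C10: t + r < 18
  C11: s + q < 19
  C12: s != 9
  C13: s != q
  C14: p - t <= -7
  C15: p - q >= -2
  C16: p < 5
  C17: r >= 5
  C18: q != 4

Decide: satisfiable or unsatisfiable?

Satisfiable

Try p = 3, q = 5, r = 5, s = 11, t = 10.
Check constraint 2: r - t = -5; constraint 3: t + r = 15. The remaining constraints are straightforward to verify.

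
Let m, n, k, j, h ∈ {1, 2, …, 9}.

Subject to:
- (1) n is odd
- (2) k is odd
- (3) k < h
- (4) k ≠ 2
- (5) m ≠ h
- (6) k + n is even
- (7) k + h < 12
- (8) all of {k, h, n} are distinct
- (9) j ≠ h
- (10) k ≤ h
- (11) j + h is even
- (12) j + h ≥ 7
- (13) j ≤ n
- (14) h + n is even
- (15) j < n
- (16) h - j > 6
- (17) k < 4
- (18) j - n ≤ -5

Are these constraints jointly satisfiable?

Try m = 5, n = 7, k = 1, j = 1, h = 9.
Check constraint 7: k + h = 10; constraint 12: j + h = 10. The remaining constraints are straightforward to verify.

Satisfiable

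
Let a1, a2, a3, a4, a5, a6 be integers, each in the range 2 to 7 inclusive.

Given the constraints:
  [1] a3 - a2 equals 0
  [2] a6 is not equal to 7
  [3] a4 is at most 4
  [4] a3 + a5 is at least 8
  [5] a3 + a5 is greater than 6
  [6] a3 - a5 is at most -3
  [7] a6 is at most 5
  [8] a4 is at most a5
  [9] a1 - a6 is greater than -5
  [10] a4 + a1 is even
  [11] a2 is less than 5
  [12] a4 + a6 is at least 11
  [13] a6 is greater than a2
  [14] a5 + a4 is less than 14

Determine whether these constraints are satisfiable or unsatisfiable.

Unsatisfiable

From constraint 3: a4 ≤ 4. From constraint 7: a6 ≤ 5. Hence a4 + a6 ≤ 9. But constraint 12 requires a4 + a6 ≥ 11, and 11 > 9. Contradiction.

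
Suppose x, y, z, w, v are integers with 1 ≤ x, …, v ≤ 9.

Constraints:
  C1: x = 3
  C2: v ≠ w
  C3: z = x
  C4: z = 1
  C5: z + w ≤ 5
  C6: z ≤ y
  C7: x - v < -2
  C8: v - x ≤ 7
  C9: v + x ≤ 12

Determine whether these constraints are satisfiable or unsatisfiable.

Unsatisfiable

Constraint 4 fixes z = 1 and constraint 1 fixes x = 3, but constraint 3 requires z = x. Since 1 ≠ 3, contradiction.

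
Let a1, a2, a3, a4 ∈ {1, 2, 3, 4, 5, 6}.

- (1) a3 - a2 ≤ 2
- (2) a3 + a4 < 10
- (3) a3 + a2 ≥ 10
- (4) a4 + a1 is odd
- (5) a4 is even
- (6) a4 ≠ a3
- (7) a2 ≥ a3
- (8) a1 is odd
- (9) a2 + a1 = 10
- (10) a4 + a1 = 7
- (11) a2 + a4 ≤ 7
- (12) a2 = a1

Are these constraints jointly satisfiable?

Satisfiable

Take a1 = 5, a2 = 5, a3 = 5, a4 = 2. Then constraint 1: a3 - a2 = 0; constraint 2: a3 + a4 = 7; constraint 3: a3 + a2 = 10, and every other listed constraint is also met.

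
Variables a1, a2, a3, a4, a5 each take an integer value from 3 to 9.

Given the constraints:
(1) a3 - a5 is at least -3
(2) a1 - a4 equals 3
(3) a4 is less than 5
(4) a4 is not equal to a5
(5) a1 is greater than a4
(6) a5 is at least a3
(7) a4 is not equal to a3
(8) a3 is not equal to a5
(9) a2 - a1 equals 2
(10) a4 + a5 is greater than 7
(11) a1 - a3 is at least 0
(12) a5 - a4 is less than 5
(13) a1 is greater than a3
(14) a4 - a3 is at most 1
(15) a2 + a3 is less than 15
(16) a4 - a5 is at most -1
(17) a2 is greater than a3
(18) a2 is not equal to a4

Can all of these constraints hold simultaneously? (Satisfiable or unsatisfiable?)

One satisfying assignment is a1 = 7, a2 = 9, a3 = 5, a4 = 4, a5 = 6.
For the less obvious constraints — constraint 1: a3 - a5 = -1; constraint 2: a1 - a4 = 3; constraint 9: a2 - a1 = 2 — and the others hold by inspection.

Satisfiable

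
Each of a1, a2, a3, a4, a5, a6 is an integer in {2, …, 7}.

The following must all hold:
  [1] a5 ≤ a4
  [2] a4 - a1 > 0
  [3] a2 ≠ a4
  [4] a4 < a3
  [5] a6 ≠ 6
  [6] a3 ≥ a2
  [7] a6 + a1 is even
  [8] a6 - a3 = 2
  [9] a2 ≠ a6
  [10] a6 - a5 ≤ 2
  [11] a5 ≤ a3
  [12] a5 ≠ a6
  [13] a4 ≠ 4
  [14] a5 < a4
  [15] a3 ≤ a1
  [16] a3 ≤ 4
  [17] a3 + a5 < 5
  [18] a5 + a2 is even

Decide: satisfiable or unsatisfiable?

Constraints 2, 4, and 15 give a4 < a3, a3 ≤ a1, a1 < a4. Chaining: a4 < a3 ≤ a1 < a4, which forces a4 < a4 — impossible.

Unsatisfiable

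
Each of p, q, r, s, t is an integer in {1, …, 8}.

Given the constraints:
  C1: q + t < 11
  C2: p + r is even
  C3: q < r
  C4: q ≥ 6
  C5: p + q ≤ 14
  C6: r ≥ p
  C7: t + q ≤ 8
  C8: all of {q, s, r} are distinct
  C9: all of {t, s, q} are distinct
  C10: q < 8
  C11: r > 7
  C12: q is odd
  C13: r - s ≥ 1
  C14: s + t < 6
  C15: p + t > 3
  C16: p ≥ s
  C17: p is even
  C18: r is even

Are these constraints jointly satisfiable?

Satisfiable

The assignment p = 4, q = 7, r = 8, s = 4, t = 1 works:
  constraint 1 holds since q + t = 8.
  constraint 5 holds since p + q = 11.
The rest check out directly.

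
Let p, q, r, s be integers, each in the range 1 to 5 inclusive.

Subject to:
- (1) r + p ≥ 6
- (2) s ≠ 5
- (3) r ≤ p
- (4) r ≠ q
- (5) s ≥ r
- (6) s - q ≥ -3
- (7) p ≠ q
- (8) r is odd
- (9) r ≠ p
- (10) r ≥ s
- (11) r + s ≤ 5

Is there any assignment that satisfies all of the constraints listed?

Satisfiable

Try p = 5, q = 3, r = 1, s = 1.
Check constraint 1: r + p = 6; constraint 6: s - q = -2. The remaining constraints are straightforward to verify.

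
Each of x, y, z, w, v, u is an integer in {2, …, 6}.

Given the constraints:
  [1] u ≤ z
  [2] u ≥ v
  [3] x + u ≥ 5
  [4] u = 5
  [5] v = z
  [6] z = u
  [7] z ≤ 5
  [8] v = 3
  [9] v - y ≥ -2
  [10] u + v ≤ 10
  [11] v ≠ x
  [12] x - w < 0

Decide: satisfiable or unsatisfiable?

Unsatisfiable

Constraint 8 fixes v = 3 and constraint 4 fixes u = 5. Constraints 5 and 6 give v = z = u, so v = u. But 3 ≠ 5 — contradiction.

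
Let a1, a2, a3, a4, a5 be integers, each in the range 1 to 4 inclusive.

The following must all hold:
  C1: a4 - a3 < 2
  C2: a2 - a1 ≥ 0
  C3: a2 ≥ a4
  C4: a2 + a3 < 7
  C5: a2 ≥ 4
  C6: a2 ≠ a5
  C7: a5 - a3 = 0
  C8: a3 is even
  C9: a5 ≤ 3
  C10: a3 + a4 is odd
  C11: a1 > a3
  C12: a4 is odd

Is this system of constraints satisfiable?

Satisfiable

Try a1 = 4, a2 = 4, a3 = 2, a4 = 3, a5 = 2.
Check constraint 1: a4 - a3 = 1; constraint 2: a2 - a1 = 0; constraint 4: a2 + a3 = 6. The remaining constraints are straightforward to verify.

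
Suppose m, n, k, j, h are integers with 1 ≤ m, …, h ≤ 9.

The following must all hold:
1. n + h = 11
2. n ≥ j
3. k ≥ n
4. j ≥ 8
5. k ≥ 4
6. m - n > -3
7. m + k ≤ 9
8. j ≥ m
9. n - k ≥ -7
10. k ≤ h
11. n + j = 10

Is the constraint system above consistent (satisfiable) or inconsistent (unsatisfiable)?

From constraints 2 and 4: n ≥ j ≥ 8. From constraints 5 and 10: h ≥ k ≥ 4. Hence n + h ≥ 12. But constraint 1 requires n + h = 11, and 11 < 12. Contradiction.

Unsatisfiable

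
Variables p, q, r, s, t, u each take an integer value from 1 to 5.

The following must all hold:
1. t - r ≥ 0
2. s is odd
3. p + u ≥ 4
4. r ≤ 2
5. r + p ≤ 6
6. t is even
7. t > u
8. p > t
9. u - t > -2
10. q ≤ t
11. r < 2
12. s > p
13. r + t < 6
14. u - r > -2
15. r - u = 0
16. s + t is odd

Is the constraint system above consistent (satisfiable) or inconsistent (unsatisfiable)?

Satisfiable

One satisfying assignment is p = 3, q = 1, r = 1, s = 5, t = 2, u = 1.
For the less obvious constraints — constraint 1: t - r = 1; constraint 3: p + u = 4; constraint 5: r + p = 4 — and the others hold by inspection.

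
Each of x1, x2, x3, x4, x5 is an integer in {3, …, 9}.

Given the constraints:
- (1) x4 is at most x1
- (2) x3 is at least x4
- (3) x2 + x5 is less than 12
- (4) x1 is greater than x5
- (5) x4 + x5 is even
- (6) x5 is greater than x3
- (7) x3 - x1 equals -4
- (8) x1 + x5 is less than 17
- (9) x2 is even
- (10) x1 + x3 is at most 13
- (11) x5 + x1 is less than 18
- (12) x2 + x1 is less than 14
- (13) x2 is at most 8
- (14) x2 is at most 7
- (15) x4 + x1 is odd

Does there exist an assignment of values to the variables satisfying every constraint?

Setting (x1, x2, x3, x4, x5) = (8, 4, 4, 3, 7) satisfies everything: constraint 3: x2 + x5 = 11; constraint 7: x3 - x1 = -4; constraint 8: x1 + x5 = 15, and the others follow.

Satisfiable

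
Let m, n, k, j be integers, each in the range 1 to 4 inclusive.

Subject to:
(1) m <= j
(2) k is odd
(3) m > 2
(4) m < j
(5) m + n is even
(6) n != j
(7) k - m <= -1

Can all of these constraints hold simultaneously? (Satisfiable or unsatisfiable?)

Satisfiable

One satisfying assignment is m = 3, n = 1, k = 1, j = 4.
For the less obvious constraints — constraint 2: k = 1 is odd; constraint 5: m + n = 4 is even; constraint 7: k - m = -2 — and the others hold by inspection.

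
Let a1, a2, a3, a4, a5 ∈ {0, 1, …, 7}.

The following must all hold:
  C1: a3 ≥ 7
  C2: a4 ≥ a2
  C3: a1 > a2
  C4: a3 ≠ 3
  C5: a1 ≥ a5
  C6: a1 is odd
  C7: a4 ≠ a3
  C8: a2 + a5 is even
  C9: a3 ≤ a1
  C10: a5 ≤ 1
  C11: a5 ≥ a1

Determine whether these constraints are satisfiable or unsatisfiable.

From constraints 1 and 9: a1 ≥ a3 and a3 ≥ 7, so a1 ≥ 7. From constraints 10 and 11: a1 ≤ a5 and a5 ≤ 1, so a1 ≤ 1. But 1 < 7, so no value of a1 works.

Unsatisfiable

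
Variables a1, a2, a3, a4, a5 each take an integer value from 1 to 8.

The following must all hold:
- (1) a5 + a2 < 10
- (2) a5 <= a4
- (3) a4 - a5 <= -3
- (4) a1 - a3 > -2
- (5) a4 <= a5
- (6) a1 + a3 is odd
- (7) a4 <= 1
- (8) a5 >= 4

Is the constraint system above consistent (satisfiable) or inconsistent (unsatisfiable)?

From constraints 2 and 8: a4 ≥ a5 and a5 ≥ 4, so a4 ≥ 4. From constraint 7: a4 ≤ 1. But 1 < 4, so no value of a4 works.

Unsatisfiable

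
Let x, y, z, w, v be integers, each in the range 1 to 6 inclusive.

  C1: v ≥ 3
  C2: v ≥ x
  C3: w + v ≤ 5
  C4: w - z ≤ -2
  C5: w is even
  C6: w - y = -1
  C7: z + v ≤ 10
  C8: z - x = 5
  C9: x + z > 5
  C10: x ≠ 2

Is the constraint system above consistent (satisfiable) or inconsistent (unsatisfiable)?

Satisfiable

Take x = 1, y = 3, z = 6, w = 2, v = 3. Then constraint 3: w + v = 5; constraint 4: w - z = -4, and every other listed constraint is also met.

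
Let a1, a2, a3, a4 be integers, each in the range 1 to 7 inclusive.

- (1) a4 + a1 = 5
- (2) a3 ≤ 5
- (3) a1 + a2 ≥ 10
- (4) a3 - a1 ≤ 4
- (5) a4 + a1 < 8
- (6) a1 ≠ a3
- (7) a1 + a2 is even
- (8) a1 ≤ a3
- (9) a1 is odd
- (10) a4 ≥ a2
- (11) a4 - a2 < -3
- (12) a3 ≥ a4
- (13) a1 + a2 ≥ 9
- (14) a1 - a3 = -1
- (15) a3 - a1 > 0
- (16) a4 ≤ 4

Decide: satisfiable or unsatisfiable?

Unsatisfiable

From constraints 2 and 8: a1 ≤ a3 ≤ 5. From constraints 10 and 16: a2 ≤ a4 ≤ 4. Hence a1 + a2 ≤ 9. But constraint 3 requires a1 + a2 ≥ 10, and 10 > 9. Contradiction.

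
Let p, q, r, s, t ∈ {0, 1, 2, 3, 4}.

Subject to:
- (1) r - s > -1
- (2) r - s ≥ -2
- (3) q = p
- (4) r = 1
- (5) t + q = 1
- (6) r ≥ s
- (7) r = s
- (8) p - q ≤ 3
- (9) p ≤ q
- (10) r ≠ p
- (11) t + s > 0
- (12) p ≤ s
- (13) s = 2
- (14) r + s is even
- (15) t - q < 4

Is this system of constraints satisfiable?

Constraint 4 fixes r = 1 and constraint 13 fixes s = 2, but constraint 7 requires r = s. Since 1 ≠ 2, contradiction.

Unsatisfiable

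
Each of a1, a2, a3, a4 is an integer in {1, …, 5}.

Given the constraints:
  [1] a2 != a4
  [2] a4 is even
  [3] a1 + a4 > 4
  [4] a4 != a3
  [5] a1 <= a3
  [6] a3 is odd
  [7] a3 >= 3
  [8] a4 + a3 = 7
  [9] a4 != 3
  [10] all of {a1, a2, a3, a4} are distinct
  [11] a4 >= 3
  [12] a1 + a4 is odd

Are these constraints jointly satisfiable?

Satisfiable

Take a1 = 1, a2 = 5, a3 = 3, a4 = 4. Then constraint 3: a1 + a4 = 5; constraint 8: a4 + a3 = 7, and every other listed constraint is also met.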